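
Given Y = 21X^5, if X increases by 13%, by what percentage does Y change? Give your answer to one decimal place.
84.2%

For Y = 21X^5:
If X → X(1 + 0.13)
Then Y → Y · (1 + 0.13)^5
     ≈ Y · 1.8424

Percentage change = ((1 + 0.13)^5 − 1) × 100% ≈ 84.2%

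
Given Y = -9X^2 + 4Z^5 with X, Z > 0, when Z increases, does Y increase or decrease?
Y increases

Taking the partial derivative:
∂Y/∂Z = 20Z^4

∂Y/∂Z = 20Z^4 > 0 (assuming positive values)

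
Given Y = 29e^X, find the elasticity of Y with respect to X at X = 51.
Elasticity = 51

Elasticity = (dY/dX) · (X/Y)

dY/dX = 29·e^X
At X = 51: dY/dX = 29·e^51, Y = 29·e^51

Elasticity = (29·e^51) · (51 / (29·e^51)) = 51

Interpretation: for a small percentage change in X, the percentage change in Y is approximately 51.00 times as large.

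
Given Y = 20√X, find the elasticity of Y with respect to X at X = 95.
Elasticity = 1/2

Elasticity = (dY/dX) · (X/Y)

dY/dX = 10/√X
At X = 95: dY/dX = 2·√95/19, Y = 20·√95

Elasticity = (2·√95/19) · (95 / (20·√95)) = 1/2

Interpretation: for a small percentage change in X, the percentage change in Y is approximately 0.50 times as large.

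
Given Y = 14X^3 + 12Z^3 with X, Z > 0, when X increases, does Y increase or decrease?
Y increases

Taking the partial derivative:
∂Y/∂X = 42X^2

∂Y/∂X = 42X^2 > 0 (assuming positive values)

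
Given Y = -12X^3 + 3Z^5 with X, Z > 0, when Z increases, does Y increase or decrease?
Y increases

Taking the partial derivative:
∂Y/∂Z = 15Z^4

∂Y/∂Z = 15Z^4 > 0 (assuming positive values)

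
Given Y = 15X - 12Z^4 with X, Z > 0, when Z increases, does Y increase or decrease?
Y decreases

Taking the partial derivative:
∂Y/∂Z = -48Z^3

∂Y/∂Z = -48Z^3 < 0 (assuming positive values)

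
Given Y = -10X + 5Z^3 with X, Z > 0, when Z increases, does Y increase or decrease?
Y increases

Taking the partial derivative:
∂Y/∂Z = 15Z^2

∂Y/∂Z = 15Z^2 > 0 (assuming positive values)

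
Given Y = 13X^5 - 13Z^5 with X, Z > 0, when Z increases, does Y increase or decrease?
Y decreases

Taking the partial derivative:
∂Y/∂Z = -65Z^4

∂Y/∂Z = -65Z^4 < 0 (assuming positive values)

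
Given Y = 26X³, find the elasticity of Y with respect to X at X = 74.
Elasticity = 3

Elasticity = (dY/dX) · (X/Y)

dY/dX = 78·X²
At X = 74: dY/dX = 427128, Y = 10535824

Elasticity = 427128 · (74 / 10535824) = 3

Interpretation: for a small percentage change in X, the percentage change in Y is approximately 3.00 times as large.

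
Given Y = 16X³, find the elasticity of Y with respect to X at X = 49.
Elasticity = 3

Elasticity = (dY/dX) · (X/Y)

dY/dX = 48·X²
At X = 49: dY/dX = 115248, Y = 1882384

Elasticity = 115248 · (49 / 1882384) = 3

Interpretation: for a small percentage change in X, the percentage change in Y is approximately 3.00 times as large.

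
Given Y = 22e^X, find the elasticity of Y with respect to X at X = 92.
Elasticity = 92

Elasticity = (dY/dX) · (X/Y)

dY/dX = 22·e^X
At X = 92: dY/dX = 22·e^92, Y = 22·e^92

Elasticity = (22·e^92) · (92 / (22·e^92)) = 92

Interpretation: for a small percentage change in X, the percentage change in Y is approximately 92.00 times as large.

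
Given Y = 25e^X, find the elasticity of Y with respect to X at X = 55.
Elasticity = 55

Elasticity = (dY/dX) · (X/Y)

dY/dX = 25·e^X
At X = 55: dY/dX = 25·e^55, Y = 25·e^55

Elasticity = (25·e^55) · (55 / (25·e^55)) = 55

Interpretation: for a small percentage change in X, the percentage change in Y is approximately 55.00 times as large.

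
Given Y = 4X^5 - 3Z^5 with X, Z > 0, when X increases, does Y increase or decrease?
Y increases

Taking the partial derivative:
∂Y/∂X = 20X^4

∂Y/∂X = 20X^4 > 0 (assuming positive values)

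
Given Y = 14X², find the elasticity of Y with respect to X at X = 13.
Elasticity = 2

Elasticity = (dY/dX) · (X/Y)

dY/dX = 28·X
At X = 13: dY/dX = 364, Y = 2366

Elasticity = 364 · (13 / 2366) = 2

Interpretation: for a small percentage change in X, the percentage change in Y is approximately 2.00 times as large.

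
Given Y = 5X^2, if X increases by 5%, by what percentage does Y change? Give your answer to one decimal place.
10.3%

For Y = 5X^2:
If X → X(1 + 0.05)
Then Y → Y · (1 + 0.05)^2
     = Y · 1.1025

Percentage change = ((1 + 0.05)^2 − 1) × 100% ≈ 10.3%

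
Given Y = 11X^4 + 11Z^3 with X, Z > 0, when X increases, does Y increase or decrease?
Y increases

Taking the partial derivative:
∂Y/∂X = 44X^3

∂Y/∂X = 44X^3 > 0 (assuming positive values)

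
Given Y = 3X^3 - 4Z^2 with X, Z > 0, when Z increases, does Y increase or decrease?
Y decreases

Taking the partial derivative:
∂Y/∂Z = -8Z

∂Y/∂Z = -8Z < 0 (assuming positive values)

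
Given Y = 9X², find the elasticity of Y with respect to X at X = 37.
Elasticity = 2

Elasticity = (dY/dX) · (X/Y)

dY/dX = 18·X
At X = 37: dY/dX = 666, Y = 12321

Elasticity = 666 · (37 / 12321) = 2

Interpretation: for a small percentage change in X, the percentage change in Y is approximately 2.00 times as large.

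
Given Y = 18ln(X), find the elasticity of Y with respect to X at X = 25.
Elasticity = 1/ln(25) ≈ 0.3107

Elasticity = (dY/dX) · (X/Y)

dY/dX = 18/X
At X = 25: dY/dX = 18/25, Y = 18·ln(25)

Elasticity = (18/25) · (25 / (18·ln(25))) = 1/ln(25) ≈ 0.3107

Interpretation: for a small percentage change in X, the percentage change in Y is approximately 0.31 times as large.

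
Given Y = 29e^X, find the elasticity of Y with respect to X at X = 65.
Elasticity = 65

Elasticity = (dY/dX) · (X/Y)

dY/dX = 29·e^X
At X = 65: dY/dX = 29·e^65, Y = 29·e^65

Elasticity = (29·e^65) · (65 / (29·e^65)) = 65

Interpretation: for a small percentage change in X, the percentage change in Y is approximately 65.00 times as large.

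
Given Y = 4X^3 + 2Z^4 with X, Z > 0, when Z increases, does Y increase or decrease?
Y increases

Taking the partial derivative:
∂Y/∂Z = 8Z^3

∂Y/∂Z = 8Z^3 > 0 (assuming positive values)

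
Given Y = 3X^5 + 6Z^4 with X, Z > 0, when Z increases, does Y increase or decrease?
Y increases

Taking the partial derivative:
∂Y/∂Z = 24Z^3

∂Y/∂Z = 24Z^3 > 0 (assuming positive values)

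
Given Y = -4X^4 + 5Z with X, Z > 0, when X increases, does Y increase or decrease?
Y decreases

Taking the partial derivative:
∂Y/∂X = -16X^3

∂Y/∂X = -16X^3 < 0 (assuming positive values)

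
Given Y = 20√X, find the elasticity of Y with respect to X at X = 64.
Elasticity = 1/2

Elasticity = (dY/dX) · (X/Y)

dY/dX = 10/√X
At X = 64: dY/dX = 5/4, Y = 160

Elasticity = (5/4) · (64 / 160) = 1/2

Interpretation: for a small percentage change in X, the percentage change in Y is approximately 0.50 times as large.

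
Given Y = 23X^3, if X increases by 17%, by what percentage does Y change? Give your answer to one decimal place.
60.2%

For Y = 23X^3:
If X → X(1 + 0.17)
Then Y → Y · (1 + 0.17)^3
     ≈ Y · 1.6016

Percentage change = ((1 + 0.17)^3 − 1) × 100% ≈ 60.2%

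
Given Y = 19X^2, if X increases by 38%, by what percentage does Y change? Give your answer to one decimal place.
90.4%

For Y = 19X^2:
If X → X(1 + 0.38)
Then Y → Y · (1 + 0.38)^2
     = Y · 1.9044

Percentage change = ((1 + 0.38)^2 − 1) × 100% ≈ 90.4%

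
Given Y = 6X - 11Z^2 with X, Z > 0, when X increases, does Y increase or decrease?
Y increases

Taking the partial derivative:
∂Y/∂X = 6

∂Y/∂X = 6 > 0 (assuming positive values)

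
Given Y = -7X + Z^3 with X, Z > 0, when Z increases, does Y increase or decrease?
Y increases

Taking the partial derivative:
∂Y/∂Z = 3Z^2

∂Y/∂Z = 3Z^2 > 0 (assuming positive values)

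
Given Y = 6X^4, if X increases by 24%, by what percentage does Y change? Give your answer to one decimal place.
136.4%

For Y = 6X^4:
If X → X(1 + 0.24)
Then Y → Y · (1 + 0.24)^4
     ≈ Y · 2.3642

Percentage change = ((1 + 0.24)^4 − 1) × 100% ≈ 136.4%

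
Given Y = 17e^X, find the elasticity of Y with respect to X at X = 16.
Elasticity = 16

Elasticity = (dY/dX) · (X/Y)

dY/dX = 17·e^X
At X = 16: dY/dX = 17·e^16, Y = 17·e^16

Elasticity = (17·e^16) · (16 / (17·e^16)) = 16

Interpretation: for a small percentage change in X, the percentage change in Y is approximately 16.00 times as large.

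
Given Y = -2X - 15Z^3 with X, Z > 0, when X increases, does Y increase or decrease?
Y decreases

Taking the partial derivative:
∂Y/∂X = -2

∂Y/∂X = -2 < 0 (assuming positive values)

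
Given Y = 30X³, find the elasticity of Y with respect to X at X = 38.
Elasticity = 3

Elasticity = (dY/dX) · (X/Y)

dY/dX = 90·X²
At X = 38: dY/dX = 129960, Y = 1646160

Elasticity = 129960 · (38 / 1646160) = 3

Interpretation: for a small percentage change in X, the percentage change in Y is approximately 3.00 times as large.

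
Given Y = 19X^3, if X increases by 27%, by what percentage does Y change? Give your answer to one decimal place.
104.8%

For Y = 19X^3:
If X → X(1 + 0.27)
Then Y → Y · (1 + 0.27)^3
     ≈ Y · 2.0484

Percentage change = ((1 + 0.27)^3 − 1) × 100% ≈ 104.8%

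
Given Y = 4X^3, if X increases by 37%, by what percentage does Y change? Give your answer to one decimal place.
157.1%

For Y = 4X^3:
If X → X(1 + 0.37)
Then Y → Y · (1 + 0.37)^3
     ≈ Y · 2.5714

Percentage change = ((1 + 0.37)^3 − 1) × 100% ≈ 157.1%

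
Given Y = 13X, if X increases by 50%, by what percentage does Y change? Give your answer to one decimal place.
50.0%

For Y = 13X:
If X → X(1 + 0.5)
Then Y → Y · (1 + 0.5)^1
     = Y · 1.5000

Percentage change = ((1 + 0.5)^1 − 1) × 100% = 50.0%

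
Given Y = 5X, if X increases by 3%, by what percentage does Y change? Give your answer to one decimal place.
3.0%

For Y = 5X:
If X → X(1 + 0.03)
Then Y → Y · (1 + 0.03)^1
     = Y · 1.0300

Percentage change = ((1 + 0.03)^1 − 1) × 100% = 3.0%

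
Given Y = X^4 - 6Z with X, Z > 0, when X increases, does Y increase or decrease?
Y increases

Taking the partial derivative:
∂Y/∂X = 4X^3

∂Y/∂X = 4X^3 > 0 (assuming positive values)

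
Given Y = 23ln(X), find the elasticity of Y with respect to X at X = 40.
Elasticity = 1/ln(40) ≈ 0.2711

Elasticity = (dY/dX) · (X/Y)

dY/dX = 23/X
At X = 40: dY/dX = 23/40, Y = 23·ln(40)

Elasticity = (23/40) · (40 / (23·ln(40))) = 1/ln(40) ≈ 0.2711

Interpretation: for a small percentage change in X, the percentage change in Y is approximately 0.27 times as large.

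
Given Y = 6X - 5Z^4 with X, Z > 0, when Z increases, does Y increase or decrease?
Y decreases

Taking the partial derivative:
∂Y/∂Z = -20Z^3

∂Y/∂Z = -20Z^3 < 0 (assuming positive values)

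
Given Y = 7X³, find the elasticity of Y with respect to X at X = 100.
Elasticity = 3

Elasticity = (dY/dX) · (X/Y)

dY/dX = 21·X²
At X = 100: dY/dX = 210000, Y = 7000000

Elasticity = 210000 · (100 / 7000000) = 3

Interpretation: for a small percentage change in X, the percentage change in Y is approximately 3.00 times as large.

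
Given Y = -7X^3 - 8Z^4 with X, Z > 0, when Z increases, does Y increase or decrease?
Y decreases

Taking the partial derivative:
∂Y/∂Z = -32Z^3

∂Y/∂Z = -32Z^3 < 0 (assuming positive values)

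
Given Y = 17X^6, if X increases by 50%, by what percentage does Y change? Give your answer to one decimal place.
1039.1%

For Y = 17X^6:
If X → X(1 + 0.5)
Then Y → Y · (1 + 0.5)^6
     ≈ Y · 11.3906

Percentage change = ((1 + 0.5)^6 − 1) × 100% ≈ 1039.1%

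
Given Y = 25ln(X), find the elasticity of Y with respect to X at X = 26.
Elasticity = 1/ln(26) ≈ 0.3069

Elasticity = (dY/dX) · (X/Y)

dY/dX = 25/X
At X = 26: dY/dX = 25/26, Y = 25·ln(26)

Elasticity = (25/26) · (26 / (25·ln(26))) = 1/ln(26) ≈ 0.3069

Interpretation: for a small percentage change in X, the percentage change in Y is approximately 0.31 times as large.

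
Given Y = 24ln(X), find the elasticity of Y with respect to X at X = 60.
Elasticity = 1/ln(60) ≈ 0.2442

Elasticity = (dY/dX) · (X/Y)

dY/dX = 24/X
At X = 60: dY/dX = 2/5, Y = 24·ln(60)

Elasticity = (2/5) · (60 / (24·ln(60))) = 1/ln(60) ≈ 0.2442

Interpretation: for a small percentage change in X, the percentage change in Y is approximately 0.24 times as large.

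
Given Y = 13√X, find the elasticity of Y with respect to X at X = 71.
Elasticity = 1/2

Elasticity = (dY/dX) · (X/Y)

dY/dX = 13/(2·√X)
At X = 71: dY/dX = 13·√71/142, Y = 13·√71

Elasticity = (13·√71/142) · (71 / (13·√71)) = 1/2

Interpretation: for a small percentage change in X, the percentage change in Y is approximately 0.50 times as large.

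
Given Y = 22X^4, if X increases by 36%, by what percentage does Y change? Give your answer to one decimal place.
242.1%

For Y = 22X^4:
If X → X(1 + 0.36)
Then Y → Y · (1 + 0.36)^4
     ≈ Y · 3.4210

Percentage change = ((1 + 0.36)^4 − 1) × 100% ≈ 242.1%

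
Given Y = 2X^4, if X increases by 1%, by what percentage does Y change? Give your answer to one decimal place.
4.1%

For Y = 2X^4:
If X → X(1 + 0.01)
Then Y → Y · (1 + 0.01)^4
     ≈ Y · 1.0406

Percentage change = ((1 + 0.01)^4 − 1) × 100% ≈ 4.1%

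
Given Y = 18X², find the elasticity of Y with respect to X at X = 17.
Elasticity = 2

Elasticity = (dY/dX) · (X/Y)

dY/dX = 36·X
At X = 17: dY/dX = 612, Y = 5202

Elasticity = 612 · (17 / 5202) = 2

Interpretation: for a small percentage change in X, the percentage change in Y is approximately 2.00 times as large.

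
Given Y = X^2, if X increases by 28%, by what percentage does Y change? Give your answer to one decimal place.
63.8%

For Y = X^2:
If X → X(1 + 0.28)
Then Y → Y · (1 + 0.28)^2
     = Y · 1.6384

Percentage change = ((1 + 0.28)^2 − 1) × 100% ≈ 63.8%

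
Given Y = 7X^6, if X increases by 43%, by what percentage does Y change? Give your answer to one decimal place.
755.1%

For Y = 7X^6:
If X → X(1 + 0.43)
Then Y → Y · (1 + 0.43)^6
     ≈ Y · 8.5510

Percentage change = ((1 + 0.43)^6 − 1) × 100% ≈ 755.1%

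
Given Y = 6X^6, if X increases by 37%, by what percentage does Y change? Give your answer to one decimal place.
561.2%

For Y = 6X^6:
If X → X(1 + 0.37)
Then Y → Y · (1 + 0.37)^6
     ≈ Y · 6.6119

Percentage change = ((1 + 0.37)^6 − 1) × 100% ≈ 561.2%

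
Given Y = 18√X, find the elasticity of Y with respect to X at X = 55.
Elasticity = 1/2

Elasticity = (dY/dX) · (X/Y)

dY/dX = 9/√X
At X = 55: dY/dX = 9·√55/55, Y = 18·√55

Elasticity = (9·√55/55) · (55 / (18·√55)) = 1/2

Interpretation: for a small percentage change in X, the percentage change in Y is approximately 0.50 times as large.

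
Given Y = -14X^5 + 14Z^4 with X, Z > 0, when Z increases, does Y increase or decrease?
Y increases

Taking the partial derivative:
∂Y/∂Z = 56Z^3

∂Y/∂Z = 56Z^3 > 0 (assuming positive values)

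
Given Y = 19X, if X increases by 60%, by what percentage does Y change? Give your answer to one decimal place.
60.0%

For Y = 19X:
If X → X(1 + 0.6)
Then Y → Y · (1 + 0.6)^1
     = Y · 1.6000

Percentage change = ((1 + 0.6)^1 − 1) × 100% = 60.0%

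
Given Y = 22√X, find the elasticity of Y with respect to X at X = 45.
Elasticity = 1/2

Elasticity = (dY/dX) · (X/Y)

dY/dX = 11/√X
At X = 45: dY/dX = 11·√5/15, Y = 66·√5

Elasticity = (11·√5/15) · (45 / (66·√5)) = 1/2

Interpretation: for a small percentage change in X, the percentage change in Y is approximately 0.50 times as large.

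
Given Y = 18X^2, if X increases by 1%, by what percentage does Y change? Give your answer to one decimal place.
2.0%

For Y = 18X^2:
If X → X(1 + 0.01)
Then Y → Y · (1 + 0.01)^2
     = Y · 1.0201

Percentage change = ((1 + 0.01)^2 − 1) × 100% ≈ 2.0%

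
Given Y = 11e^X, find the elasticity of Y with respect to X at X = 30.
Elasticity = 30

Elasticity = (dY/dX) · (X/Y)

dY/dX = 11·e^X
At X = 30: dY/dX = 11·e^30, Y = 11·e^30

Elasticity = (11·e^30) · (30 / (11·e^30)) = 30

Interpretation: for a small percentage change in X, the percentage change in Y is approximately 30.00 times as large.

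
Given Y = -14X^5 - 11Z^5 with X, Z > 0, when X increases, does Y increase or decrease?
Y decreases

Taking the partial derivative:
∂Y/∂X = -70X^4

∂Y/∂X = -70X^4 < 0 (assuming positive values)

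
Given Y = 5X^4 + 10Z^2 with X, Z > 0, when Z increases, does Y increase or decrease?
Y increases

Taking the partial derivative:
∂Y/∂Z = 20Z

∂Y/∂Z = 20Z > 0 (assuming positive values)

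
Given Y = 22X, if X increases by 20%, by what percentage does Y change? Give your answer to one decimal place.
20.0%

For Y = 22X:
If X → X(1 + 0.2)
Then Y → Y · (1 + 0.2)^1
     = Y · 1.2000

Percentage change = ((1 + 0.2)^1 − 1) × 100% = 20.0%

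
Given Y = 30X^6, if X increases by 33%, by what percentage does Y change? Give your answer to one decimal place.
453.5%

For Y = 30X^6:
If X → X(1 + 0.33)
Then Y → Y · (1 + 0.33)^6
     ≈ Y · 5.5349

Percentage change = ((1 + 0.33)^6 − 1) × 100% ≈ 453.5%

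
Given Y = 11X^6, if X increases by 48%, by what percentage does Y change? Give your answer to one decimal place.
950.9%

For Y = 11X^6:
If X → X(1 + 0.48)
Then Y → Y · (1 + 0.48)^6
     ≈ Y · 10.5092

Percentage change = ((1 + 0.48)^6 − 1) × 100% ≈ 950.9%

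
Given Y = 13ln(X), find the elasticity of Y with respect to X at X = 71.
Elasticity = 1/ln(71) ≈ 0.2346

Elasticity = (dY/dX) · (X/Y)

dY/dX = 13/X
At X = 71: dY/dX = 13/71, Y = 13·ln(71)

Elasticity = (13/71) · (71 / (13·ln(71))) = 1/ln(71) ≈ 0.2346

Interpretation: for a small percentage change in X, the percentage change in Y is approximately 0.23 times as large.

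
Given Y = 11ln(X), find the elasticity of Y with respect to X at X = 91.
Elasticity = 1/ln(91) ≈ 0.2217

Elasticity = (dY/dX) · (X/Y)

dY/dX = 11/X
At X = 91: dY/dX = 11/91, Y = 11·ln(91)

Elasticity = (11/91) · (91 / (11·ln(91))) = 1/ln(91) ≈ 0.2217

Interpretation: for a small percentage change in X, the percentage change in Y is approximately 0.22 times as large.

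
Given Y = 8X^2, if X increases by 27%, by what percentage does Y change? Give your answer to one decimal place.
61.3%

For Y = 8X^2:
If X → X(1 + 0.27)
Then Y → Y · (1 + 0.27)^2
     = Y · 1.6129

Percentage change = ((1 + 0.27)^2 − 1) × 100% ≈ 61.3%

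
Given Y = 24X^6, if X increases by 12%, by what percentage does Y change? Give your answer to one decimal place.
97.4%

For Y = 24X^6:
If X → X(1 + 0.12)
Then Y → Y · (1 + 0.12)^6
     ≈ Y · 1.9738

Percentage change = ((1 + 0.12)^6 − 1) × 100% ≈ 97.4%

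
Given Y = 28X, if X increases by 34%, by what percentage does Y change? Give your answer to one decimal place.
34.0%

For Y = 28X:
If X → X(1 + 0.34)
Then Y → Y · (1 + 0.34)^1
     = Y · 1.3400

Percentage change = ((1 + 0.34)^1 − 1) × 100% = 34.0%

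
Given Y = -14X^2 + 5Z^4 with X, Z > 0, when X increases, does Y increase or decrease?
Y decreases

Taking the partial derivative:
∂Y/∂X = -28X

∂Y/∂X = -28X < 0 (assuming positive values)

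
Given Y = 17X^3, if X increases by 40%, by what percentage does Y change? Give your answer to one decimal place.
174.4%

For Y = 17X^3:
If X → X(1 + 0.4)
Then Y → Y · (1 + 0.4)^3
     = Y · 2.7440

Percentage change = ((1 + 0.4)^3 − 1) × 100% = 174.4%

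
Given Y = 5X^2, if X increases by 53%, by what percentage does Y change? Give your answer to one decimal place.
134.1%

For Y = 5X^2:
If X → X(1 + 0.53)
Then Y → Y · (1 + 0.53)^2
     = Y · 2.3409

Percentage change = ((1 + 0.53)^2 − 1) × 100% ≈ 134.1%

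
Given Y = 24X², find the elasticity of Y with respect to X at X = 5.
Elasticity = 2

Elasticity = (dY/dX) · (X/Y)

dY/dX = 48·X
At X = 5: dY/dX = 240, Y = 600

Elasticity = 240 · (5 / 600) = 2

Interpretation: for a small percentage change in X, the percentage change in Y is approximately 2.00 times as large.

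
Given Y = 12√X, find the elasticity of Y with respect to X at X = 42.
Elasticity = 1/2

Elasticity = (dY/dX) · (X/Y)

dY/dX = 6/√X
At X = 42: dY/dX = √42/7, Y = 12·√42

Elasticity = (√42/7) · (42 / (12·√42)) = 1/2

Interpretation: for a small percentage change in X, the percentage change in Y is approximately 0.50 times as large.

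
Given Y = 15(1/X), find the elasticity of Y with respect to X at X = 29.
Elasticity = -1

Elasticity = (dY/dX) · (X/Y)

dY/dX = -15/X²
At X = 29: dY/dX = -15/841, Y = 15/29

Elasticity = (-15/841) · (29 / (15/29)) = -1

Interpretation: for a small percentage change in X, the percentage change in Y is approximately -1.00 times as large.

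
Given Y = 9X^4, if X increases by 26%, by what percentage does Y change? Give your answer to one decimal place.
152.0%

For Y = 9X^4:
If X → X(1 + 0.26)
Then Y → Y · (1 + 0.26)^4
     ≈ Y · 2.5205

Percentage change = ((1 + 0.26)^4 − 1) × 100% ≈ 152.0%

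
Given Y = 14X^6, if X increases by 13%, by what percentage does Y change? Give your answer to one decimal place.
108.2%

For Y = 14X^6:
If X → X(1 + 0.13)
Then Y → Y · (1 + 0.13)^6
     ≈ Y · 2.0820

Percentage change = ((1 + 0.13)^6 − 1) × 100% ≈ 108.2%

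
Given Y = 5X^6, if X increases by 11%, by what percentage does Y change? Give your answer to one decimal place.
87.0%

For Y = 5X^6:
If X → X(1 + 0.11)
Then Y → Y · (1 + 0.11)^6
     ≈ Y · 1.8704

Percentage change = ((1 + 0.11)^6 − 1) × 100% ≈ 87.0%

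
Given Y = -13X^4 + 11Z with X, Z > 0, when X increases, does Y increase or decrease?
Y decreases

Taking the partial derivative:
∂Y/∂X = -52X^3

∂Y/∂X = -52X^3 < 0 (assuming positive values)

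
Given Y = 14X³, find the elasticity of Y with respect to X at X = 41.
Elasticity = 3

Elasticity = (dY/dX) · (X/Y)

dY/dX = 42·X²
At X = 41: dY/dX = 70602, Y = 964894

Elasticity = 70602 · (41 / 964894) = 3

Interpretation: for a small percentage change in X, the percentage change in Y is approximately 3.00 times as large.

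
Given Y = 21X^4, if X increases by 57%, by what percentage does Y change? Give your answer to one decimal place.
507.6%

For Y = 21X^4:
If X → X(1 + 0.57)
Then Y → Y · (1 + 0.57)^4
     ≈ Y · 6.0757

Percentage change = ((1 + 0.57)^4 − 1) × 100% ≈ 507.6%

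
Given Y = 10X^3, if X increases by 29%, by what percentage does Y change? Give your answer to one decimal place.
114.7%

For Y = 10X^3:
If X → X(1 + 0.29)
Then Y → Y · (1 + 0.29)^3
     ≈ Y · 2.1467

Percentage change = ((1 + 0.29)^3 − 1) × 100% ≈ 114.7%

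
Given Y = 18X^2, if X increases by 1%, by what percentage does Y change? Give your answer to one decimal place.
2.0%

For Y = 18X^2:
If X → X(1 + 0.01)
Then Y → Y · (1 + 0.01)^2
     = Y · 1.0201

Percentage change = ((1 + 0.01)^2 − 1) × 100% ≈ 2.0%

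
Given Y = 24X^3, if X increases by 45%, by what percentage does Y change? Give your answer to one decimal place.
204.9%

For Y = 24X^3:
If X → X(1 + 0.45)
Then Y → Y · (1 + 0.45)^3
     ≈ Y · 3.0486

Percentage change = ((1 + 0.45)^3 − 1) × 100% ≈ 204.9%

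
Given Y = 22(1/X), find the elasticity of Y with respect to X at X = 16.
Elasticity = -1

Elasticity = (dY/dX) · (X/Y)

dY/dX = -22/X²
At X = 16: dY/dX = -11/128, Y = 11/8

Elasticity = (-11/128) · (16 / (11/8)) = -1

Interpretation: for a small percentage change in X, the percentage change in Y is approximately -1.00 times as large.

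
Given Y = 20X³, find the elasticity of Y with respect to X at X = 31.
Elasticity = 3

Elasticity = (dY/dX) · (X/Y)

dY/dX = 60·X²
At X = 31: dY/dX = 57660, Y = 595820

Elasticity = 57660 · (31 / 595820) = 3

Interpretation: for a small percentage change in X, the percentage change in Y is approximately 3.00 times as large.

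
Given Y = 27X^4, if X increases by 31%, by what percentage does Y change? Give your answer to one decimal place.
194.5%

For Y = 27X^4:
If X → X(1 + 0.31)
Then Y → Y · (1 + 0.31)^4
     ≈ Y · 2.9450

Percentage change = ((1 + 0.31)^4 − 1) × 100% ≈ 194.5%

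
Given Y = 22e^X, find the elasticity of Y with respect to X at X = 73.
Elasticity = 73

Elasticity = (dY/dX) · (X/Y)

dY/dX = 22·e^X
At X = 73: dY/dX = 22·e^73, Y = 22·e^73

Elasticity = (22·e^73) · (73 / (22·e^73)) = 73

Interpretation: for a small percentage change in X, the percentage change in Y is approximately 73.00 times as large.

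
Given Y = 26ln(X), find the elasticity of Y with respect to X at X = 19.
Elasticity = 1/ln(19) ≈ 0.3396

Elasticity = (dY/dX) · (X/Y)

dY/dX = 26/X
At X = 19: dY/dX = 26/19, Y = 26·ln(19)

Elasticity = (26/19) · (19 / (26·ln(19))) = 1/ln(19) ≈ 0.3396

Interpretation: for a small percentage change in X, the percentage change in Y is approximately 0.34 times as large.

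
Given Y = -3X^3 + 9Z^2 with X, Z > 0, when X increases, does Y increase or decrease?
Y decreases

Taking the partial derivative:
∂Y/∂X = -9X^2

∂Y/∂X = -9X^2 < 0 (assuming positive values)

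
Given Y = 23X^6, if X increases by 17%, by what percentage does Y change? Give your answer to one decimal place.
156.5%

For Y = 23X^6:
If X → X(1 + 0.17)
Then Y → Y · (1 + 0.17)^6
     ≈ Y · 2.5652

Percentage change = ((1 + 0.17)^6 − 1) × 100% ≈ 156.5%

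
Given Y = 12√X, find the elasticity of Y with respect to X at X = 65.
Elasticity = 1/2

Elasticity = (dY/dX) · (X/Y)

dY/dX = 6/√X
At X = 65: dY/dX = 6·√65/65, Y = 12·√65

Elasticity = (6·√65/65) · (65 / (12·√65)) = 1/2

Interpretation: for a small percentage change in X, the percentage change in Y is approximately 0.50 times as large.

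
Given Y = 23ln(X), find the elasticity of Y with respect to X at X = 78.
Elasticity = 1/ln(78) ≈ 0.2295

Elasticity = (dY/dX) · (X/Y)

dY/dX = 23/X
At X = 78: dY/dX = 23/78, Y = 23·ln(78)

Elasticity = (23/78) · (78 / (23·ln(78))) = 1/ln(78) ≈ 0.2295

Interpretation: for a small percentage change in X, the percentage change in Y is approximately 0.23 times as large.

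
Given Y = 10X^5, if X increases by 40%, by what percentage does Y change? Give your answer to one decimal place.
437.8%

For Y = 10X^5:
If X → X(1 + 0.4)
Then Y → Y · (1 + 0.4)^5
     ≈ Y · 5.3782

Percentage change = ((1 + 0.4)^5 − 1) × 100% ≈ 437.8%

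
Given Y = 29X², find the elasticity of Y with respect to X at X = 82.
Elasticity = 2

Elasticity = (dY/dX) · (X/Y)

dY/dX = 58·X
At X = 82: dY/dX = 4756, Y = 194996

Elasticity = 4756 · (82 / 194996) = 2

Interpretation: for a small percentage change in X, the percentage change in Y is approximately 2.00 times as large.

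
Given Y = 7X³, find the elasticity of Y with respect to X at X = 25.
Elasticity = 3

Elasticity = (dY/dX) · (X/Y)

dY/dX = 21·X²
At X = 25: dY/dX = 13125, Y = 109375

Elasticity = 13125 · (25 / 109375) = 3

Interpretation: for a small percentage change in X, the percentage change in Y is approximately 3.00 times as large.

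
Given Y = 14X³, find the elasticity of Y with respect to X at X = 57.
Elasticity = 3

Elasticity = (dY/dX) · (X/Y)

dY/dX = 42·X²
At X = 57: dY/dX = 136458, Y = 2592702

Elasticity = 136458 · (57 / 2592702) = 3

Interpretation: for a small percentage change in X, the percentage change in Y is approximately 3.00 times as large.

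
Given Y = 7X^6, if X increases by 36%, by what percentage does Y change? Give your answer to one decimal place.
532.8%

For Y = 7X^6:
If X → X(1 + 0.36)
Then Y → Y · (1 + 0.36)^6
     ≈ Y · 6.3275

Percentage change = ((1 + 0.36)^6 − 1) × 100% ≈ 532.8%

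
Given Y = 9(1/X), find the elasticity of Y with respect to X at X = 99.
Elasticity = -1

Elasticity = (dY/dX) · (X/Y)

dY/dX = -9/X²
At X = 99: dY/dX = -1/1089, Y = 1/11

Elasticity = (-1/1089) · (99 / (1/11)) = -1

Interpretation: for a small percentage change in X, the percentage change in Y is approximately -1.00 times as large.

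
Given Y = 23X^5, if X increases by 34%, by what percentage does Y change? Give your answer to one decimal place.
332.0%

For Y = 23X^5:
If X → X(1 + 0.34)
Then Y → Y · (1 + 0.34)^5
     ≈ Y · 4.3204

Percentage change = ((1 + 0.34)^5 − 1) × 100% ≈ 332.0%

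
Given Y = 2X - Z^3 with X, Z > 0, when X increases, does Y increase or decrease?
Y increases

Taking the partial derivative:
∂Y/∂X = 2

∂Y/∂X = 2 > 0 (assuming positive values)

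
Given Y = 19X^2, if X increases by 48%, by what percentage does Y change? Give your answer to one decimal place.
119.0%

For Y = 19X^2:
If X → X(1 + 0.48)
Then Y → Y · (1 + 0.48)^2
     = Y · 2.1904

Percentage change = ((1 + 0.48)^2 − 1) × 100% ≈ 119.0%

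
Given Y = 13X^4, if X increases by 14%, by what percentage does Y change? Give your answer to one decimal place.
68.9%

For Y = 13X^4:
If X → X(1 + 0.14)
Then Y → Y · (1 + 0.14)^4
     ≈ Y · 1.6890

Percentage change = ((1 + 0.14)^4 − 1) × 100% ≈ 68.9%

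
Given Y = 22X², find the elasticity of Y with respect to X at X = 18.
Elasticity = 2

Elasticity = (dY/dX) · (X/Y)

dY/dX = 44·X
At X = 18: dY/dX = 792, Y = 7128

Elasticity = 792 · (18 / 7128) = 2

Interpretation: for a small percentage change in X, the percentage change in Y is approximately 2.00 times as large.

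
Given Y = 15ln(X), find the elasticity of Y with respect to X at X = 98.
Elasticity = 1/ln(98) ≈ 0.2181

Elasticity = (dY/dX) · (X/Y)

dY/dX = 15/X
At X = 98: dY/dX = 15/98, Y = 15·ln(98)

Elasticity = (15/98) · (98 / (15·ln(98))) = 1/ln(98) ≈ 0.2181

Interpretation: for a small percentage change in X, the percentage change in Y is approximately 0.22 times as large.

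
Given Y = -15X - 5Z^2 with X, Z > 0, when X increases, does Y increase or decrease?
Y decreases

Taking the partial derivative:
∂Y/∂X = -15

∂Y/∂X = -15 < 0 (assuming positive values)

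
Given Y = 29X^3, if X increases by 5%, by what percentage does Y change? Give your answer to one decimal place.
15.8%

For Y = 29X^3:
If X → X(1 + 0.05)
Then Y → Y · (1 + 0.05)^3
     ≈ Y · 1.1576

Percentage change = ((1 + 0.05)^3 − 1) × 100% ≈ 15.8%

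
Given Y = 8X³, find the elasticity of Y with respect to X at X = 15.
Elasticity = 3

Elasticity = (dY/dX) · (X/Y)

dY/dX = 24·X²
At X = 15: dY/dX = 5400, Y = 27000

Elasticity = 5400 · (15 / 27000) = 3

Interpretation: for a small percentage change in X, the percentage change in Y is approximately 3.00 times as large.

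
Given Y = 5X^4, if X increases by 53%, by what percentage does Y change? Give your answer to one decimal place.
448.0%

For Y = 5X^4:
If X → X(1 + 0.53)
Then Y → Y · (1 + 0.53)^4
     ≈ Y · 5.4798

Percentage change = ((1 + 0.53)^4 − 1) × 100% ≈ 448.0%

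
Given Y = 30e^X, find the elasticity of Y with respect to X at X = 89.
Elasticity = 89

Elasticity = (dY/dX) · (X/Y)

dY/dX = 30·e^X
At X = 89: dY/dX = 30·e^89, Y = 30·e^89

Elasticity = (30·e^89) · (89 / (30·e^89)) = 89

Interpretation: for a small percentage change in X, the percentage change in Y is approximately 89.00 times as large.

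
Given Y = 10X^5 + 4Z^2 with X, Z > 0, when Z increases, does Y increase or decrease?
Y increases

Taking the partial derivative:
∂Y/∂Z = 8Z

∂Y/∂Z = 8Z > 0 (assuming positive values)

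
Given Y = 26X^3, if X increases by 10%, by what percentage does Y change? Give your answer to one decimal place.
33.1%

For Y = 26X^3:
If X → X(1 + 0.1)
Then Y → Y · (1 + 0.1)^3
     = Y · 1.3310

Percentage change = ((1 + 0.1)^3 − 1) × 100% = 33.1%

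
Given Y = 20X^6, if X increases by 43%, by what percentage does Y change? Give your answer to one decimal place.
755.1%

For Y = 20X^6:
If X → X(1 + 0.43)
Then Y → Y · (1 + 0.43)^6
     ≈ Y · 8.5510

Percentage change = ((1 + 0.43)^6 − 1) × 100% ≈ 755.1%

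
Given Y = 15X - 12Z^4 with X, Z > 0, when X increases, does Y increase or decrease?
Y increases

Taking the partial derivative:
∂Y/∂X = 15

∂Y/∂X = 15 > 0 (assuming positive values)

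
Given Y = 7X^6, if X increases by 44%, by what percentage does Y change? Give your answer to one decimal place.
791.6%

For Y = 7X^6:
If X → X(1 + 0.44)
Then Y → Y · (1 + 0.44)^6
     ≈ Y · 8.9161

Percentage change = ((1 + 0.44)^6 − 1) × 100% ≈ 791.6%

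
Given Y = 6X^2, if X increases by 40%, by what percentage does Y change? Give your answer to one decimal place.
96.0%

For Y = 6X^2:
If X → X(1 + 0.4)
Then Y → Y · (1 + 0.4)^2
     = Y · 1.9600

Percentage change = ((1 + 0.4)^2 − 1) × 100% = 96.0%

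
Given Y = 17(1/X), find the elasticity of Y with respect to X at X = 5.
Elasticity = -1

Elasticity = (dY/dX) · (X/Y)

dY/dX = -17/X²
At X = 5: dY/dX = -17/25, Y = 17/5

Elasticity = (-17/25) · (5 / (17/5)) = -1

Interpretation: for a small percentage change in X, the percentage change in Y is approximately -1.00 times as large.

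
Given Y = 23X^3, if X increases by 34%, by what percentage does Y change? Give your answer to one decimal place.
140.6%

For Y = 23X^3:
If X → X(1 + 0.34)
Then Y → Y · (1 + 0.34)^3
     ≈ Y · 2.4061

Percentage change = ((1 + 0.34)^3 − 1) × 100% ≈ 140.6%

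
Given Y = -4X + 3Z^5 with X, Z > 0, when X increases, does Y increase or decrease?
Y decreases

Taking the partial derivative:
∂Y/∂X = -4

∂Y/∂X = -4 < 0 (assuming positive values)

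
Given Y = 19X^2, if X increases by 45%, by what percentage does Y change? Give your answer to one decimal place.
110.3%

For Y = 19X^2:
If X → X(1 + 0.45)
Then Y → Y · (1 + 0.45)^2
     = Y · 2.1025

Percentage change = ((1 + 0.45)^2 − 1) × 100% ≈ 110.3%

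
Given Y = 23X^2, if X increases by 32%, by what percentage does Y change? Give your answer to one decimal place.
74.2%

For Y = 23X^2:
If X → X(1 + 0.32)
Then Y → Y · (1 + 0.32)^2
     = Y · 1.7424

Percentage change = ((1 + 0.32)^2 − 1) × 100% ≈ 74.2%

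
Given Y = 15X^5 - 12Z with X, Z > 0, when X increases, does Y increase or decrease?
Y increases

Taking the partial derivative:
∂Y/∂X = 75X^4

∂Y/∂X = 75X^4 > 0 (assuming positive values)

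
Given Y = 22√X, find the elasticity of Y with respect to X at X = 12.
Elasticity = 1/2

Elasticity = (dY/dX) · (X/Y)

dY/dX = 11/√X
At X = 12: dY/dX = 11·√3/6, Y = 44·√3

Elasticity = (11·√3/6) · (12 / (44·√3)) = 1/2

Interpretation: for a small percentage change in X, the percentage change in Y is approximately 0.50 times as large.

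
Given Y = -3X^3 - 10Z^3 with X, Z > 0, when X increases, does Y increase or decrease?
Y decreases

Taking the partial derivative:
∂Y/∂X = -9X^2

∂Y/∂X = -9X^2 < 0 (assuming positive values)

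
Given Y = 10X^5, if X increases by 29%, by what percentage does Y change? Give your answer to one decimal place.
257.2%

For Y = 10X^5:
If X → X(1 + 0.29)
Then Y → Y · (1 + 0.29)^5
     ≈ Y · 3.5723

Percentage change = ((1 + 0.29)^5 − 1) × 100% ≈ 257.2%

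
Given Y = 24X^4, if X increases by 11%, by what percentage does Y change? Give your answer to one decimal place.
51.8%

For Y = 24X^4:
If X → X(1 + 0.11)
Then Y → Y · (1 + 0.11)^4
     ≈ Y · 1.5181

Percentage change = ((1 + 0.11)^4 − 1) × 100% ≈ 51.8%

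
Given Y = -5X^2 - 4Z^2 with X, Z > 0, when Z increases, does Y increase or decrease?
Y decreases

Taking the partial derivative:
∂Y/∂Z = -8Z

∂Y/∂Z = -8Z < 0 (assuming positive values)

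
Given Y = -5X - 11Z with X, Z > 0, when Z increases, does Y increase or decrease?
Y decreases

Taking the partial derivative:
∂Y/∂Z = -11

∂Y/∂Z = -11 < 0 (assuming positive values)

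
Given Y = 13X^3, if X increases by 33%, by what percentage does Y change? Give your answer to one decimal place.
135.3%

For Y = 13X^3:
If X → X(1 + 0.33)
Then Y → Y · (1 + 0.33)^3
     ≈ Y · 2.3526

Percentage change = ((1 + 0.33)^3 − 1) × 100% ≈ 135.3%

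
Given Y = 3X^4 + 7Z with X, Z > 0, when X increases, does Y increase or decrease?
Y increases

Taking the partial derivative:
∂Y/∂X = 12X^3

∂Y/∂X = 12X^3 > 0 (assuming positive values)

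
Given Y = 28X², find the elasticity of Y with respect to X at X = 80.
Elasticity = 2

Elasticity = (dY/dX) · (X/Y)

dY/dX = 56·X
At X = 80: dY/dX = 4480, Y = 179200

Elasticity = 4480 · (80 / 179200) = 2

Interpretation: for a small percentage change in X, the percentage change in Y is approximately 2.00 times as large.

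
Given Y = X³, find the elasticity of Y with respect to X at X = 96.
Elasticity = 3

Elasticity = (dY/dX) · (X/Y)

dY/dX = 3·X²
At X = 96: dY/dX = 27648, Y = 884736

Elasticity = 27648 · (96 / 884736) = 3

Interpretation: for a small percentage change in X, the percentage change in Y is approximately 3.00 times as large.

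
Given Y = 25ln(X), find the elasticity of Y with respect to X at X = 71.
Elasticity = 1/ln(71) ≈ 0.2346

Elasticity = (dY/dX) · (X/Y)

dY/dX = 25/X
At X = 71: dY/dX = 25/71, Y = 25·ln(71)

Elasticity = (25/71) · (71 / (25·ln(71))) = 1/ln(71) ≈ 0.2346

Interpretation: for a small percentage change in X, the percentage change in Y is approximately 0.23 times as large.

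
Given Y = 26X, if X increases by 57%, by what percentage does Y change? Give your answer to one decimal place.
57.0%

For Y = 26X:
If X → X(1 + 0.57)
Then Y → Y · (1 + 0.57)^1
     = Y · 1.5700

Percentage change = ((1 + 0.57)^1 − 1) × 100% = 57.0%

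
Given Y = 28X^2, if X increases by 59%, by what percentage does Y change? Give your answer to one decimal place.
152.8%

For Y = 28X^2:
If X → X(1 + 0.59)
Then Y → Y · (1 + 0.59)^2
     = Y · 2.5281

Percentage change = ((1 + 0.59)^2 − 1) × 100% ≈ 152.8%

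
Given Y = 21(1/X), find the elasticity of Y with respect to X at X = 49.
Elasticity = -1

Elasticity = (dY/dX) · (X/Y)

dY/dX = -21/X²
At X = 49: dY/dX = -3/343, Y = 3/7

Elasticity = (-3/343) · (49 / (3/7)) = -1

Interpretation: for a small percentage change in X, the percentage change in Y is approximately -1.00 times as large.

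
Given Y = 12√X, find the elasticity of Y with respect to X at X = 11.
Elasticity = 1/2

Elasticity = (dY/dX) · (X/Y)

dY/dX = 6/√X
At X = 11: dY/dX = 6·√11/11, Y = 12·√11

Elasticity = (6·√11/11) · (11 / (12·√11)) = 1/2

Interpretation: for a small percentage change in X, the percentage change in Y is approximately 0.50 times as large.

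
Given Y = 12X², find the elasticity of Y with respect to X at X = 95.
Elasticity = 2

Elasticity = (dY/dX) · (X/Y)

dY/dX = 24·X
At X = 95: dY/dX = 2280, Y = 108300

Elasticity = 2280 · (95 / 108300) = 2

Interpretation: for a small percentage change in X, the percentage change in Y is approximately 2.00 times as large.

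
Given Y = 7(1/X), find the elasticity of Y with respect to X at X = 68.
Elasticity = -1

Elasticity = (dY/dX) · (X/Y)

dY/dX = -7/X²
At X = 68: dY/dX = -7/4624, Y = 7/68

Elasticity = (-7/4624) · (68 / (7/68)) = -1

Interpretation: for a small percentage change in X, the percentage change in Y is approximately -1.00 times as large.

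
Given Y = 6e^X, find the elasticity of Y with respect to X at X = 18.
Elasticity = 18

Elasticity = (dY/dX) · (X/Y)

dY/dX = 6·e^X
At X = 18: dY/dX = 6·e^18, Y = 6·e^18

Elasticity = (6·e^18) · (18 / (6·e^18)) = 18

Interpretation: for a small percentage change in X, the percentage change in Y is approximately 18.00 times as large.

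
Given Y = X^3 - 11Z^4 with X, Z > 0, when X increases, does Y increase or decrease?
Y increases

Taking the partial derivative:
∂Y/∂X = 3X^2

∂Y/∂X = 3X^2 > 0 (assuming positive values)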